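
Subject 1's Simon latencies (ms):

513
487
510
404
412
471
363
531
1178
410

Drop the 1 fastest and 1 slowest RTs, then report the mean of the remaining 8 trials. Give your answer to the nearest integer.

Sorted: 363, 404, 410, 412, 471, 487, 510, 513, 531, 1178
Drop lowest 1 (363) and highest 1 (1178)
Remaining (n=8): Σ = 3738, mean = 3738/8 = 467.250

467 ms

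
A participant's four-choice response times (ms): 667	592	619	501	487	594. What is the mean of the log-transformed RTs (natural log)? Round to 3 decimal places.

ln(RT): 6.5028, 6.3835, 6.4281, 6.2166, 6.1883, 6.3869
Σ ln(RT) = 38.1062
Mean = 38.1062/6 = 6.35103

6.351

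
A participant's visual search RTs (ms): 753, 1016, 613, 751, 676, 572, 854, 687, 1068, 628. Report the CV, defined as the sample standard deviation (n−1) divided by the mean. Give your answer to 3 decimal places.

0.221

n = 10, Σ = 7618, M = 761.8000
Σ(x−M)² = 256095.600; s = √(256095.600/9) = 168.6863
CV = 168.6863 / 761.8000 = 0.22143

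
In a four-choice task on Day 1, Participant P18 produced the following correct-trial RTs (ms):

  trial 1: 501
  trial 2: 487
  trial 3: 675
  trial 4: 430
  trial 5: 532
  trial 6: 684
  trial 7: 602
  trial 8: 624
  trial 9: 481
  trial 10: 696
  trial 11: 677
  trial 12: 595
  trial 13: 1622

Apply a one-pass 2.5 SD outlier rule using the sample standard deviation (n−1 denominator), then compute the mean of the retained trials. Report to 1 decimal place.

582.0 ms

n = 13, ΣRT = 8606, M = 662.000
Σ(x−M)² = 1093198.00; s = √(1093198.00/12) = 301.827
Cutoffs: 662.000 ± 2.5·301.827 → [-92.6, 1416.6]
Outside: 1622 → excluded.
Retained (n=12): Σ = 6984, mean = 6984/12 = 582.000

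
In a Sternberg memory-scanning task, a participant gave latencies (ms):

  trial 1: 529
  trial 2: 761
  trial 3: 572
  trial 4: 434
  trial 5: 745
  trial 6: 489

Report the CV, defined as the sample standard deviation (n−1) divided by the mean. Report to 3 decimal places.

0.230

n = 6, Σ = 3530, M = 588.3333
Σ(x−M)² = 91831.333; s = √(91831.333/5) = 135.5222
CV = 135.5222 / 588.3333 = 0.23035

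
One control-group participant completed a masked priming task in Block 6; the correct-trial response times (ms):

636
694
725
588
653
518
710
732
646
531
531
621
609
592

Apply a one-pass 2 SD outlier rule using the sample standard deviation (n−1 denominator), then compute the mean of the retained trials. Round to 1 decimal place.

627.6 ms

n = 14, ΣRT = 8786, M = 627.571
Σ(x−M)² = 66539.43; s = √(66539.43/13) = 71.543
Cutoffs: 627.571 ± 2·71.543 → [484.5, 770.7]
No RTs fall outside the cutoffs; all 14 retained. Mean = 8786/14 = 627.571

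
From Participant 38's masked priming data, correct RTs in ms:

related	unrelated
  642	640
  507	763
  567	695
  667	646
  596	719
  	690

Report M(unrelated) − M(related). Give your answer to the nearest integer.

96 ms

M(related) = 2979/5 = 595.800
M(unrelated) = 4153/6 = 692.167
Difference = 692.167 − 595.800 = 96.367 ms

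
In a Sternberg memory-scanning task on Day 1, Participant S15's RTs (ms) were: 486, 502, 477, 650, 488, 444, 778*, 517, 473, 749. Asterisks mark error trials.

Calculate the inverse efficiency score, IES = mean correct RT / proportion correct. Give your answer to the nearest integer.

591 ms

Correct trials (n=9): 486, 502, 477, 650, 488, 444, 517, 473, 749
Mean correct RT = 4786/9 = 531.7778 ms
Proportion correct = 9/10
IES = 531.7778 / (9/10) = 590.864 ms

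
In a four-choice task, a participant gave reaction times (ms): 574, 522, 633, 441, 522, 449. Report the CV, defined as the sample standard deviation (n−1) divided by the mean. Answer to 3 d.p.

n = 6, Σ = 3141, M = 523.5000
Σ(x−M)² = 26901.500; s = √(26901.500/5) = 73.3505
CV = 73.3505 / 523.5000 = 0.14012

0.140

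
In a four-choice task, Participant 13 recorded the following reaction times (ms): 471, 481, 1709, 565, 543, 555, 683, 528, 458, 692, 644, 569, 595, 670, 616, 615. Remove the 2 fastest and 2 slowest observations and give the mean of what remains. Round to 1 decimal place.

588.7 ms

Sorted: 458, 471, 481, 528, 543, 555, 565, 569, 595, 615, 616, 644, 670, 683, 692, 1709
Drop lowest 2 (458, 471) and highest 2 (692, 1709)
Remaining (n=12): Σ = 7064, mean = 7064/12 = 588.667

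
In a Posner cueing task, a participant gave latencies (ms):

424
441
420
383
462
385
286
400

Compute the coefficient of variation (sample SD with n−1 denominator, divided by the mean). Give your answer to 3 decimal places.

0.134

n = 8, Σ = 3201, M = 400.1250
Σ(x−M)² = 20010.875; s = √(20010.875/7) = 53.4668
CV = 53.4668 / 400.1250 = 0.13363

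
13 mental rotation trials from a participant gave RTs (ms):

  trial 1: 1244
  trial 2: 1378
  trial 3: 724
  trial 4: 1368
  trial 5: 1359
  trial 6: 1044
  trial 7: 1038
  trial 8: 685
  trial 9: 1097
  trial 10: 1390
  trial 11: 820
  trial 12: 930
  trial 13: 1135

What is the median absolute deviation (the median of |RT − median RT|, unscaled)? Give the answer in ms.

Sorted: 685, 724, 820, 930, 1038, 1044, 1097, 1135, 1244, 1359, 1368, 1378, 1390 → median = 1097
|x − 1097|: 147, 281, 373, 271, 262, 53, 59, 412, 0, 293, 277, 167, 38
Sorted deviations: 0, 38, 53, 59, 147, 167, 262, 271, 277, 281, 293, 373, 412 → MAD = 262

262 ms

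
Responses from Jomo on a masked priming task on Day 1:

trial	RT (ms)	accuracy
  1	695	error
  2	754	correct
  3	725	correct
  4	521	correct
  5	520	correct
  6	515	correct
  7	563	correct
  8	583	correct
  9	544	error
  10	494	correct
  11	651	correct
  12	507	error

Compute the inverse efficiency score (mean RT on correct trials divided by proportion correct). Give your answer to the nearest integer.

Correct trials (n=9): 754, 725, 521, 520, 515, 563, 583, 494, 651
Mean correct RT = 5326/9 = 591.7778 ms
Proportion correct = 9/12
IES = 591.7778 / (9/12) = 789.037 ms

789 ms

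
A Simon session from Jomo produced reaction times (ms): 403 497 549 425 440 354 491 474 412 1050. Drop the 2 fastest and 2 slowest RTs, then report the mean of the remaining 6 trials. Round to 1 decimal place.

Sorted: 354, 403, 412, 425, 440, 474, 491, 497, 549, 1050
Drop lowest 2 (354, 403) and highest 2 (549, 1050)
Remaining (n=6): Σ = 2739, mean = 2739/6 = 456.500

456.5 ms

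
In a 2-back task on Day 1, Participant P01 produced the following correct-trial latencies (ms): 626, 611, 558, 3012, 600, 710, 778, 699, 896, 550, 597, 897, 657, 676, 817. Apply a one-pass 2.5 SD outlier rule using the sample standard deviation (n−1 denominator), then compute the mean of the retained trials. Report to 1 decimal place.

n = 15, ΣRT = 12684, M = 845.600
Σ(x−M)² = 5203547.60; s = √(5203547.60/14) = 609.657
Cutoffs: 845.600 ± 2.5·609.657 → [-678.5, 2369.7]
Outside: 3012 → excluded.
Retained (n=14): Σ = 9672, mean = 9672/14 = 690.857

690.9 ms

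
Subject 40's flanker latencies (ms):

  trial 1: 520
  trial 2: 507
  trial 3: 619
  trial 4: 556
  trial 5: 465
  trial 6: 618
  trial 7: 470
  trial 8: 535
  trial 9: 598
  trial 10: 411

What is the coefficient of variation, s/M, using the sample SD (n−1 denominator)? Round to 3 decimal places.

0.131

n = 10, Σ = 5299, M = 529.9000
Σ(x−M)² = 43604.900; s = √(43604.900/9) = 69.6060
CV = 69.6060 / 529.9000 = 0.13136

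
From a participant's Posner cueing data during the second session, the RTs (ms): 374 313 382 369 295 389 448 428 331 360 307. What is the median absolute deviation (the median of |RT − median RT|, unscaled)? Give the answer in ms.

38 ms

Sorted: 295, 307, 313, 331, 360, 369, 374, 382, 389, 428, 448 → median = 369
|x − 369|: 5, 56, 13, 0, 74, 20, 79, 59, 38, 9, 62
Sorted deviations: 0, 5, 9, 13, 20, 38, 56, 59, 62, 74, 79 → MAD = 38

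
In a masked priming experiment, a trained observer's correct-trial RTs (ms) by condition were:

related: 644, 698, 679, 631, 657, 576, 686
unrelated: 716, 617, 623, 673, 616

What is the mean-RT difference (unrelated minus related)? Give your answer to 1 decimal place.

-4.0 ms

M(related) = 4571/7 = 653.000
M(unrelated) = 3245/5 = 649.000
Difference = 649.000 − 653.000 = -4.000 ms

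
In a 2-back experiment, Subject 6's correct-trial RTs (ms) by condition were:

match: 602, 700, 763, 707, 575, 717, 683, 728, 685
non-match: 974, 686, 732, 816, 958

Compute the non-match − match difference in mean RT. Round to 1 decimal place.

M(match) = 6160/9 = 684.444
M(non-match) = 4166/5 = 833.200
Difference = 833.200 − 684.444 = 148.756 ms

148.8 ms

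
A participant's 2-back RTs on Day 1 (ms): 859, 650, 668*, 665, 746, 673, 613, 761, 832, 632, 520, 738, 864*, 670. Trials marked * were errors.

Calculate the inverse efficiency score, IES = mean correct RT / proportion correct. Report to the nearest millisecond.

Correct trials (n=12): 859, 650, 665, 746, 673, 613, 761, 832, 632, 520, 738, 670
Mean correct RT = 8359/12 = 696.5833 ms
Proportion correct = 12/14
IES = 696.5833 / (12/14) = 812.681 ms

813 ms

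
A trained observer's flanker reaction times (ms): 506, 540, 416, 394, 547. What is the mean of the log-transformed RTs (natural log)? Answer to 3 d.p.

ln(RT): 6.2265, 6.2916, 6.0307, 5.9764, 6.3044
Σ ln(RT) = 30.8296
Mean = 30.8296/5 = 6.16592

6.166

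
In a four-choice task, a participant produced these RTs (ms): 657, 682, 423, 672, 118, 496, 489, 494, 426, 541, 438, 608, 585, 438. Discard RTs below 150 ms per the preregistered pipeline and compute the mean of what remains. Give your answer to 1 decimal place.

Excluded: 118
Retained (n=13): Σ = 6949
Mean = 6949/13 = 534.5385

534.5 ms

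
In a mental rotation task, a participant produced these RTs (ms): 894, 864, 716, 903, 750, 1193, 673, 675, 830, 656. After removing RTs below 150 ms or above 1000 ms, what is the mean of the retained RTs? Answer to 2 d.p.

773.44 ms

Excluded: 1193
Retained (n=9): Σ = 6961
Mean = 6961/9 = 773.4444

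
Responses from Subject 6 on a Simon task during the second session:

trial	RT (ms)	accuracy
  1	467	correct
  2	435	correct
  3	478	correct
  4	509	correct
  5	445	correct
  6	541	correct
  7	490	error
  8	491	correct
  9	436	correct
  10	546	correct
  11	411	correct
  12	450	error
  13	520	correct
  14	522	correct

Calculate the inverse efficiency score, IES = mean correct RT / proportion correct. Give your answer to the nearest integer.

564 ms

Correct trials (n=12): 467, 435, 478, 509, 445, 541, 491, 436, 546, 411, 520, 522
Mean correct RT = 5801/12 = 483.4167 ms
Proportion correct = 12/14
IES = 483.4167 / (12/14) = 563.986 ms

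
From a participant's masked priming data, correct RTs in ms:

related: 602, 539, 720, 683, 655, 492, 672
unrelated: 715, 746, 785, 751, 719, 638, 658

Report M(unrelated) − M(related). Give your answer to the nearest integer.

M(related) = 4363/7 = 623.286
M(unrelated) = 5012/7 = 716.000
Difference = 716.000 − 623.286 = 92.714 ms

93 ms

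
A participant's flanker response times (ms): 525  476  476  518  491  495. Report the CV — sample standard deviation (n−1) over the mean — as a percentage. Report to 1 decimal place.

n = 6, Σ = 2981, M = 496.8333
Σ(x−M)² = 2146.833; s = √(2146.833/5) = 20.7212
CV = 20.7212 / 496.8333 = 0.04171 = 4.171%

4.2%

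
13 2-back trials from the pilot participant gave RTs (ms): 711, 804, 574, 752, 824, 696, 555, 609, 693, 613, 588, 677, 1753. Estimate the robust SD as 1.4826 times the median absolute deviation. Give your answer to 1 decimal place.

Sorted: 555, 574, 588, 609, 613, 677, 693, 696, 711, 752, 804, 824, 1753 → median = 693
|x − 693| sorted: 0, 3, 16, 18, 59, 80, 84, 105, 111, 119, 131, 138, 1060 → MAD = 84
Robust SD ≈ 1.4826 × 84 = 124.538

124.5 ms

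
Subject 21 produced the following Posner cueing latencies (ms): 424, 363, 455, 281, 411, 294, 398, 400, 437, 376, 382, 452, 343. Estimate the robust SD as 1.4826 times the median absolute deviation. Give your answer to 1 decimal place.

Sorted: 281, 294, 343, 363, 376, 382, 398, 400, 411, 424, 437, 452, 455 → median = 398
|x − 398| sorted: 0, 2, 13, 16, 22, 26, 35, 39, 54, 55, 57, 104, 117 → MAD = 35
Robust SD ≈ 1.4826 × 35 = 51.891

51.9 ms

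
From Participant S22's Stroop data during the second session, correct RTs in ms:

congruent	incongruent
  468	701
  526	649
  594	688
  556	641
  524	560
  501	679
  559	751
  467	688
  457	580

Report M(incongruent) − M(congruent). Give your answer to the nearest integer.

143 ms

M(congruent) = 4652/9 = 516.889
M(incongruent) = 5937/9 = 659.667
Difference = 659.667 − 516.889 = 142.778 ms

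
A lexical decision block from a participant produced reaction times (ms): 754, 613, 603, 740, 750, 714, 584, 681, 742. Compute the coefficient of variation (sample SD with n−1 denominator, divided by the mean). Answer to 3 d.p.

0.101

n = 9, Σ = 6181, M = 686.7778
Σ(x−M)² = 38197.556; s = √(38197.556/8) = 69.0992
CV = 69.0992 / 686.7778 = 0.10061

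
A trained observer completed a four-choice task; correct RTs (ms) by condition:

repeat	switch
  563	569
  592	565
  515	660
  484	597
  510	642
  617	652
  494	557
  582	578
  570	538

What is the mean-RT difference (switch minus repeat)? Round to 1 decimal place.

M(repeat) = 4927/9 = 547.444
M(switch) = 5358/9 = 595.333
Difference = 595.333 − 547.444 = 47.889 ms

47.9 ms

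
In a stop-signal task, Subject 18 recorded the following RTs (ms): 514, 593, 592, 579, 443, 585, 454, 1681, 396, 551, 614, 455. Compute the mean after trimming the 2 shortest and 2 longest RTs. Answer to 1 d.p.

540.4 ms

Sorted: 396, 443, 454, 455, 514, 551, 579, 585, 592, 593, 614, 1681
Drop lowest 2 (396, 443) and highest 2 (614, 1681)
Remaining (n=8): Σ = 4323, mean = 4323/8 = 540.375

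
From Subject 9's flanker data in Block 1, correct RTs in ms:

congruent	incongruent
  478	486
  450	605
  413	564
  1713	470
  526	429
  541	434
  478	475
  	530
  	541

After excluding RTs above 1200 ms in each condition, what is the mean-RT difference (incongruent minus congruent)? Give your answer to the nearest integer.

congruent: exclude 1713
M(congruent) = 2886/6 = 481.000
M(incongruent) = 4534/9 = 503.778
Difference = 503.778 − 481.000 = 22.778 ms

23 ms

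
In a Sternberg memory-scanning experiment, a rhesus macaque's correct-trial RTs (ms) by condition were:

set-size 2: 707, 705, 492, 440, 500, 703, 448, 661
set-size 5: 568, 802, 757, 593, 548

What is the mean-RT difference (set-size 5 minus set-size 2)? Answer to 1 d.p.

M(set-size 2) = 4656/8 = 582.000
M(set-size 5) = 3268/5 = 653.600
Difference = 653.600 − 582.000 = 71.600 ms

71.6 ms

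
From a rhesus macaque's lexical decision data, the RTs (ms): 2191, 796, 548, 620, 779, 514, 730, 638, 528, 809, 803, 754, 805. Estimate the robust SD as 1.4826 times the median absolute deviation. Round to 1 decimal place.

81.5 ms

Sorted: 514, 528, 548, 620, 638, 730, 754, 779, 796, 803, 805, 809, 2191 → median = 754
|x − 754| sorted: 0, 24, 25, 42, 49, 51, 55, 116, 134, 206, 226, 240, 1437 → MAD = 55
Robust SD ≈ 1.4826 × 55 = 81.543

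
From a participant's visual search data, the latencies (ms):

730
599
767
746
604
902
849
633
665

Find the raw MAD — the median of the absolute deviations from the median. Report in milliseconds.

97 ms

Sorted: 599, 604, 633, 665, 730, 746, 767, 849, 902 → median = 730
|x − 730|: 0, 131, 37, 16, 126, 172, 119, 97, 65
Sorted deviations: 0, 16, 37, 65, 97, 119, 126, 131, 172 → MAD = 97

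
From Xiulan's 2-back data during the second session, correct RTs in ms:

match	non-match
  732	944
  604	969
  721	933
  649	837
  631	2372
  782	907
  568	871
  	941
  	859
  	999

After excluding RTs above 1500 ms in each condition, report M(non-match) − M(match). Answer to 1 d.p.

non-match: exclude 2372
M(match) = 4687/7 = 669.571
M(non-match) = 8260/9 = 917.778
Difference = 917.778 − 669.571 = 248.206 ms

248.2 ms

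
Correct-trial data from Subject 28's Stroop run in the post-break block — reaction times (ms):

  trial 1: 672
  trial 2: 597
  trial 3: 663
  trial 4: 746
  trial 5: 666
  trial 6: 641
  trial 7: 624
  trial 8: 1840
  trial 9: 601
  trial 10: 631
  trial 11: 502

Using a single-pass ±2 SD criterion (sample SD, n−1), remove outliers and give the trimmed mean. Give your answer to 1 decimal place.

634.3 ms

n = 11, ΣRT = 8183, M = 743.909
Σ(x−M)² = 1357448.91; s = √(1357448.91/10) = 368.436
Cutoffs: 743.909 ± 2·368.436 → [7.0, 1480.8]
Outside: 1840 → excluded.
Retained (n=10): Σ = 6343, mean = 6343/10 = 634.300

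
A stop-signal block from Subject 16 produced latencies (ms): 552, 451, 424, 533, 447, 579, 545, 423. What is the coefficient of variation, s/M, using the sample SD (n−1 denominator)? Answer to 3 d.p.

0.130

n = 8, Σ = 3954, M = 494.2500
Σ(x−M)² = 28709.500; s = √(28709.500/7) = 64.0418
CV = 64.0418 / 494.2500 = 0.12957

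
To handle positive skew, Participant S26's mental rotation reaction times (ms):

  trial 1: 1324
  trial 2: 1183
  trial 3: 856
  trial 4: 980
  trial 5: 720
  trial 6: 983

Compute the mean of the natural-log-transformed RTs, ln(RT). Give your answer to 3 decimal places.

6.896

ln(RT): 7.1884, 7.0758, 6.7523, 6.8876, 6.5793, 6.8906
Σ ln(RT) = 41.3739
Mean = 41.3739/6 = 6.89565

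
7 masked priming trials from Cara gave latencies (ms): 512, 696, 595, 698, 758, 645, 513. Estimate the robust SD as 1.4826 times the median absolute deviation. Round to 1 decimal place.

78.6 ms

Sorted: 512, 513, 595, 645, 696, 698, 758 → median = 645
|x − 645| sorted: 0, 50, 51, 53, 113, 132, 133 → MAD = 53
Robust SD ≈ 1.4826 × 53 = 78.578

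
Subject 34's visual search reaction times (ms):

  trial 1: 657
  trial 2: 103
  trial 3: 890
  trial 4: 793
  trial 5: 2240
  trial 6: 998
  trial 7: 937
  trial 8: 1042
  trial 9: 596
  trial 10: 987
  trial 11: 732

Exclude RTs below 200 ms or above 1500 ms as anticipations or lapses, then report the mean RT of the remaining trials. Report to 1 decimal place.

848.0 ms

Excluded: 103, 2240
Retained (n=9): Σ = 7632
Mean = 7632/9 = 848.0000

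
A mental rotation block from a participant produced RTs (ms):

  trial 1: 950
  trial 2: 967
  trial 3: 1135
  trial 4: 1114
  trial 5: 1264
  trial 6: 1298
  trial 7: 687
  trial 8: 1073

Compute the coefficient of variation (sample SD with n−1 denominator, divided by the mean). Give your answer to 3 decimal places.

0.184

n = 8, Σ = 8488, M = 1061.0000
Σ(x−M)² = 266840.000; s = √(266840.000/7) = 195.2434
CV = 195.2434 / 1061.0000 = 0.18402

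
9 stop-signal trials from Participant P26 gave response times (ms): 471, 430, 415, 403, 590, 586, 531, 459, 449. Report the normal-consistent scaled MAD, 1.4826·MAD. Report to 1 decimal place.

65.2 ms

Sorted: 403, 415, 430, 449, 459, 471, 531, 586, 590 → median = 459
|x − 459| sorted: 0, 10, 12, 29, 44, 56, 72, 127, 131 → MAD = 44
Robust SD ≈ 1.4826 × 44 = 65.234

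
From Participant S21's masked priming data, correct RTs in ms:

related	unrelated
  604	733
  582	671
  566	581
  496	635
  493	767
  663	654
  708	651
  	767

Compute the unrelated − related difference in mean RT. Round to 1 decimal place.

M(related) = 4112/7 = 587.429
M(unrelated) = 5459/8 = 682.375
Difference = 682.375 − 587.429 = 94.946 ms

94.9 ms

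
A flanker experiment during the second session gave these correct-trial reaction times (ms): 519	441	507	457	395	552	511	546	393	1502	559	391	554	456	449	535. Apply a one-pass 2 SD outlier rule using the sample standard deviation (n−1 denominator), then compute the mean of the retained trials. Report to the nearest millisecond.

n = 16, ΣRT = 8767, M = 547.938
Σ(x−M)² = 1024430.94; s = √(1024430.94/15) = 261.334
Cutoffs: 547.938 ± 2·261.334 → [25.3, 1070.6]
Outside: 1502 → excluded.
Retained (n=15): Σ = 7265, mean = 7265/15 = 484.333

484 ms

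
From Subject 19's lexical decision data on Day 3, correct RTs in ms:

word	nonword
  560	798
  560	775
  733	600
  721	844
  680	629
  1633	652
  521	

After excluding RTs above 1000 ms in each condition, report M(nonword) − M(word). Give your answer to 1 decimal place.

word: exclude 1633
M(word) = 3775/6 = 629.167
M(nonword) = 4298/6 = 716.333
Difference = 716.333 − 629.167 = 87.167 ms

87.2 ms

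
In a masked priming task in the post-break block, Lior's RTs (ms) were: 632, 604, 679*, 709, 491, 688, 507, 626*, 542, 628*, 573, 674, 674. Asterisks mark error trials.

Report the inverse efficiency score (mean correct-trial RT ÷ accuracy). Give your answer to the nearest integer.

Correct trials (n=10): 632, 604, 709, 491, 688, 507, 542, 573, 674, 674
Mean correct RT = 6094/10 = 609.4000 ms
Proportion correct = 10/13
IES = 609.4000 / (10/13) = 792.220 ms

792 ms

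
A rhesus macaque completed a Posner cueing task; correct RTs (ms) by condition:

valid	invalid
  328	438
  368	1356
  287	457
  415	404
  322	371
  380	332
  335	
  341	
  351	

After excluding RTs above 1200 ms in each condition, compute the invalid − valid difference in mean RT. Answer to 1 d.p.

invalid: exclude 1356
M(valid) = 3127/9 = 347.444
M(invalid) = 2002/5 = 400.400
Difference = 400.400 − 347.444 = 52.956 ms

53.0 ms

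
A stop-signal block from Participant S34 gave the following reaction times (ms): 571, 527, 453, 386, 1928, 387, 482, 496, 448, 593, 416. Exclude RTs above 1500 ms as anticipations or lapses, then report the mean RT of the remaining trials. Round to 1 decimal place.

Excluded: 1928
Retained (n=10): Σ = 4759
Mean = 4759/10 = 475.9000

475.9 ms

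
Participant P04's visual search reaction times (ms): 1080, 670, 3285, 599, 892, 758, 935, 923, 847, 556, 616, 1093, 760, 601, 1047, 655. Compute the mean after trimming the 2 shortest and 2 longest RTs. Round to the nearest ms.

Sorted: 556, 599, 601, 616, 655, 670, 758, 760, 847, 892, 923, 935, 1047, 1080, 1093, 3285
Drop lowest 2 (556, 599) and highest 2 (1093, 3285)
Remaining (n=12): Σ = 9784, mean = 9784/12 = 815.333

815 ms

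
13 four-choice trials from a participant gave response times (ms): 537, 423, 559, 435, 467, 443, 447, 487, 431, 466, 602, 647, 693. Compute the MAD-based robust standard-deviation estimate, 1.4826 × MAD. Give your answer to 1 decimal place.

Sorted: 423, 431, 435, 443, 447, 466, 467, 487, 537, 559, 602, 647, 693 → median = 467
|x − 467| sorted: 0, 1, 20, 20, 24, 32, 36, 44, 70, 92, 135, 180, 226 → MAD = 36
Robust SD ≈ 1.4826 × 36 = 53.374

53.4 ms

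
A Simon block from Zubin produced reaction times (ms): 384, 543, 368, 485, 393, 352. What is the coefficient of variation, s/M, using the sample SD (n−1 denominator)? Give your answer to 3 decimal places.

0.180

n = 6, Σ = 2525, M = 420.8333
Σ(x−M)² = 28702.833; s = √(28702.833/5) = 75.7665
CV = 75.7665 / 420.8333 = 0.18004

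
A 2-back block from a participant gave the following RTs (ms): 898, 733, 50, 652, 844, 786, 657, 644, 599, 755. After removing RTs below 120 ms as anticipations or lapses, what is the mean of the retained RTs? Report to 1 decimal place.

729.8 ms

Excluded: 50
Retained (n=9): Σ = 6568
Mean = 6568/9 = 729.7778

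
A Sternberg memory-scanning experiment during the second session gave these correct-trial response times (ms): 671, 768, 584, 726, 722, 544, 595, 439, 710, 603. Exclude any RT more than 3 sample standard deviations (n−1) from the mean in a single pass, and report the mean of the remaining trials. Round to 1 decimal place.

636.2 ms

n = 10, ΣRT = 6362, M = 636.200
Σ(x−M)² = 92367.60; s = √(92367.60/9) = 101.307
Cutoffs: 636.200 ± 3·101.307 → [332.3, 940.1]
No RTs fall outside the cutoffs; all 10 retained. Mean = 6362/10 = 636.200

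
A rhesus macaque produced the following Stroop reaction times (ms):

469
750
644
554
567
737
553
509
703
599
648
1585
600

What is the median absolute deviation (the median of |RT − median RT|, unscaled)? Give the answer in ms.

Sorted: 469, 509, 553, 554, 567, 599, 600, 644, 648, 703, 737, 750, 1585 → median = 600
|x − 600|: 131, 150, 44, 46, 33, 137, 47, 91, 103, 1, 48, 985, 0
Sorted deviations: 0, 1, 33, 44, 46, 47, 48, 91, 103, 131, 137, 150, 985 → MAD = 48

48 ms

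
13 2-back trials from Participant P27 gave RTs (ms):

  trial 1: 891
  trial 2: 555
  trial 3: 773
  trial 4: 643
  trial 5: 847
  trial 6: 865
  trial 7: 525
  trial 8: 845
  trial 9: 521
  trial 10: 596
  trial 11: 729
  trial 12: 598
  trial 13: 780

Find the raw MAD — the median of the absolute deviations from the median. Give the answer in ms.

Sorted: 521, 525, 555, 596, 598, 643, 729, 773, 780, 845, 847, 865, 891 → median = 729
|x − 729|: 162, 174, 44, 86, 118, 136, 204, 116, 208, 133, 0, 131, 51
Sorted deviations: 0, 44, 51, 86, 116, 118, 131, 133, 136, 162, 174, 204, 208 → MAD = 131

131 ms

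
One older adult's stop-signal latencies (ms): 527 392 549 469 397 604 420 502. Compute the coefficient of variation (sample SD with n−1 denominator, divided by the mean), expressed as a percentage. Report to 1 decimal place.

n = 8, Σ = 3860, M = 482.5000
Σ(x−M)² = 41134.000; s = √(41134.000/7) = 76.6569
CV = 76.6569 / 482.5000 = 0.15887 = 15.887%

15.9%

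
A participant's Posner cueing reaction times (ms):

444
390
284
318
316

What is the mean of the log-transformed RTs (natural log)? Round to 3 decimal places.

ln(RT): 6.0958, 5.9661, 5.6490, 5.7621, 5.7557
Σ ln(RT) = 29.2287
Mean = 29.2287/5 = 5.84575

5.846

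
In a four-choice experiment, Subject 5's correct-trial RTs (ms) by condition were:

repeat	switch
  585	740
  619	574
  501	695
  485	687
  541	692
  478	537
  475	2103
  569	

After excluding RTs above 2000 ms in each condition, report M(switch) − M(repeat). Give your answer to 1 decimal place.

122.5 ms

switch: exclude 2103
M(repeat) = 4253/8 = 531.625
M(switch) = 3925/6 = 654.167
Difference = 654.167 − 531.625 = 122.542 ms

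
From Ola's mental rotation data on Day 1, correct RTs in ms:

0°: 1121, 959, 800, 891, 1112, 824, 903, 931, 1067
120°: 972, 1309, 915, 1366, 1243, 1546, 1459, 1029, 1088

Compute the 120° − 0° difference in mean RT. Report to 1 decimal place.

M(0°) = 8608/9 = 956.444
M(120°) = 10927/9 = 1214.111
Difference = 1214.111 − 956.444 = 257.667 ms

257.7 ms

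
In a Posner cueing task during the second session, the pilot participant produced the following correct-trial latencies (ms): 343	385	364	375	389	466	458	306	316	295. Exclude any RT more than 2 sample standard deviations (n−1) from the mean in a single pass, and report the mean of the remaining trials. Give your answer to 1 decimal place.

369.7 ms

n = 10, ΣRT = 3697, M = 369.700
Σ(x−M)² = 30972.10; s = √(30972.10/9) = 58.663
Cutoffs: 369.700 ± 2·58.663 → [252.4, 487.0]
No RTs fall outside the cutoffs; all 10 retained. Mean = 3697/10 = 369.700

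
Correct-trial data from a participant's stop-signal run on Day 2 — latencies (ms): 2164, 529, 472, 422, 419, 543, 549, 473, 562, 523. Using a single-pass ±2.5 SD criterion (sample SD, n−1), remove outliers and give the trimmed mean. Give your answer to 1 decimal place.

n = 10, ΣRT = 6656, M = 665.600
Σ(x−M)² = 2518284.40; s = √(2518284.40/9) = 528.970
Cutoffs: 665.600 ± 2.5·528.970 → [-656.8, 1988.0]
Outside: 2164 → excluded.
Retained (n=9): Σ = 4492, mean = 4492/9 = 499.111

499.1 ms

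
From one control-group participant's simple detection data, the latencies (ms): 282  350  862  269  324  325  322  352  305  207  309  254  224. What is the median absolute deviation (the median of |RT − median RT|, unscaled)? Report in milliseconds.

40 ms

Sorted: 207, 224, 254, 269, 282, 305, 309, 322, 324, 325, 350, 352, 862 → median = 309
|x − 309|: 27, 41, 553, 40, 15, 16, 13, 43, 4, 102, 0, 55, 85
Sorted deviations: 0, 4, 13, 15, 16, 27, 40, 41, 43, 55, 85, 102, 553 → MAD = 40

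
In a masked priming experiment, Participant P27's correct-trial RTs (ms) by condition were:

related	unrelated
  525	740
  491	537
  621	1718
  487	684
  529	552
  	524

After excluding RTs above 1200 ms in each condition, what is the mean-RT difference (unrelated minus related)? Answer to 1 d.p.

76.8 ms

unrelated: exclude 1718
M(related) = 2653/5 = 530.600
M(unrelated) = 3037/5 = 607.400
Difference = 607.400 − 530.600 = 76.800 ms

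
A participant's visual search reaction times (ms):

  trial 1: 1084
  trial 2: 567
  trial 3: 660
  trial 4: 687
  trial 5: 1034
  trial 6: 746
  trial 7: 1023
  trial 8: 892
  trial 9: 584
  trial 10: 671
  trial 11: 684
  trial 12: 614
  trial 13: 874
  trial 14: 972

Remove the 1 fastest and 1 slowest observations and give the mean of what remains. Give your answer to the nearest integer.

Sorted: 567, 584, 614, 660, 671, 684, 687, 746, 874, 892, 972, 1023, 1034, 1084
Drop lowest 1 (567) and highest 1 (1084)
Remaining (n=12): Σ = 9441, mean = 9441/12 = 786.750

787 ms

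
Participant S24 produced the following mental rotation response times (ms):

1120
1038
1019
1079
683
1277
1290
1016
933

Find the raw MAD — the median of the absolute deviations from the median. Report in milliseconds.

Sorted: 683, 933, 1016, 1019, 1038, 1079, 1120, 1277, 1290 → median = 1038
|x − 1038|: 82, 0, 19, 41, 355, 239, 252, 22, 105
Sorted deviations: 0, 19, 22, 41, 82, 105, 239, 252, 355 → MAD = 82

82 ms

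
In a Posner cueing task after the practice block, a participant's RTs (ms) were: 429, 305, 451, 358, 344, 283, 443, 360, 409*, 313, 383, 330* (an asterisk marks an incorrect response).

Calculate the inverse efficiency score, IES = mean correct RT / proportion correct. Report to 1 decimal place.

440.3 ms

Correct trials (n=10): 429, 305, 451, 358, 344, 283, 443, 360, 313, 383
Mean correct RT = 3669/10 = 366.9000 ms
Proportion correct = 10/12
IES = 366.9000 / (10/12) = 440.280 ms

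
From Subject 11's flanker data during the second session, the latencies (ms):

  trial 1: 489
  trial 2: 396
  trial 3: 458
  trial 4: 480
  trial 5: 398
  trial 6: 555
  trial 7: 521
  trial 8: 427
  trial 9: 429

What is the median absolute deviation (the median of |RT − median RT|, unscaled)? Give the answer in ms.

31 ms

Sorted: 396, 398, 427, 429, 458, 480, 489, 521, 555 → median = 458
|x − 458|: 31, 62, 0, 22, 60, 97, 63, 31, 29
Sorted deviations: 0, 22, 29, 31, 31, 60, 62, 63, 97 → MAD = 31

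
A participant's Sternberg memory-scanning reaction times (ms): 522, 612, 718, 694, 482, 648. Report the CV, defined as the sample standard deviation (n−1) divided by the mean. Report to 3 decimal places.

n = 6, Σ = 3676, M = 612.6667
Σ(x−M)² = 44253.333; s = √(44253.333/5) = 94.0780
CV = 94.0780 / 612.6667 = 0.15355

0.154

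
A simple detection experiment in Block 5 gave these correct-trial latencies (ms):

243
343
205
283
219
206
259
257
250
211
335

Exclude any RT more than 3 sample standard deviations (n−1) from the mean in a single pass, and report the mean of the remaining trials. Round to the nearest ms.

n = 11, ΣRT = 2811, M = 255.545
Σ(x−M)² = 23246.73; s = √(23246.73/10) = 48.215
Cutoffs: 255.545 ± 3·48.215 → [110.9, 400.2]
No RTs fall outside the cutoffs; all 11 retained. Mean = 2811/11 = 255.545

256 ms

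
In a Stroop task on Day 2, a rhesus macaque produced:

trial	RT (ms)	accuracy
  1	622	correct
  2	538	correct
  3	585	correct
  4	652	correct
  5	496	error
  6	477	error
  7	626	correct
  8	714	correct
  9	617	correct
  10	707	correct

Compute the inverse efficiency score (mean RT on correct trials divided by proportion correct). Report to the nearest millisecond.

Correct trials (n=8): 622, 538, 585, 652, 626, 714, 617, 707
Mean correct RT = 5061/8 = 632.6250 ms
Proportion correct = 8/10
IES = 632.6250 / (8/10) = 790.781 ms

791 ms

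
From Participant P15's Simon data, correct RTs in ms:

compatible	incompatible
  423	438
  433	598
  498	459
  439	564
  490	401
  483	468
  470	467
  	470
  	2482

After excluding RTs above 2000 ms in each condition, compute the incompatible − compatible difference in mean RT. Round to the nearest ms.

21 ms

incompatible: exclude 2482
M(compatible) = 3236/7 = 462.286
M(incompatible) = 3865/8 = 483.125
Difference = 483.125 − 462.286 = 20.839 ms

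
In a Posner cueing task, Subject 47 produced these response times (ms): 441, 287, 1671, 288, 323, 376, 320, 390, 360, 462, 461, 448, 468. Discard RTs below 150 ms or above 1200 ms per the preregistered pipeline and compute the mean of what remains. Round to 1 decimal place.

385.3 ms

Excluded: 1671
Retained (n=12): Σ = 4624
Mean = 4624/12 = 385.3333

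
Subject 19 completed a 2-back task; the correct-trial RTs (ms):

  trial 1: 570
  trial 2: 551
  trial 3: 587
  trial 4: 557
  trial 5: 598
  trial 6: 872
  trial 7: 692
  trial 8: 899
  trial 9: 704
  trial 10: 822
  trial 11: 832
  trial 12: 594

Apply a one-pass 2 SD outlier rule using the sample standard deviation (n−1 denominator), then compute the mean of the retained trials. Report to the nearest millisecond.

n = 12, ΣRT = 8278, M = 689.833
Σ(x−M)² = 194291.67; s = √(194291.67/11) = 132.902
Cutoffs: 689.833 ± 2·132.902 → [424.0, 955.6]
No RTs fall outside the cutoffs; all 12 retained. Mean = 8278/12 = 689.833

690 ms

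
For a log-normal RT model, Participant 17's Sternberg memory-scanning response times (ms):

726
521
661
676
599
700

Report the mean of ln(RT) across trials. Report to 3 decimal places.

6.467

ln(RT): 6.5876, 6.2558, 6.4938, 6.5162, 6.3953, 6.5511
Σ ln(RT) = 38.7996
Mean = 38.7996/6 = 6.46660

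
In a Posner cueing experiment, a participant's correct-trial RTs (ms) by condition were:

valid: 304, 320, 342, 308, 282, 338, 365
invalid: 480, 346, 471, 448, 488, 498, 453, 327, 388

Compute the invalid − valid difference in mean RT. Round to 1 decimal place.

110.5 ms

M(valid) = 2259/7 = 322.714
M(invalid) = 3899/9 = 433.222
Difference = 433.222 − 322.714 = 110.508 ms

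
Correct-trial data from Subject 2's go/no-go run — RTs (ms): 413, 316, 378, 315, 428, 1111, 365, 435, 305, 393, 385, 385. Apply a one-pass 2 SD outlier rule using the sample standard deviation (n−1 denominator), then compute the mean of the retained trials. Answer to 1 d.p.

374.4 ms

n = 12, ΣRT = 5229, M = 435.750
Σ(x−M)² = 517876.25; s = √(517876.25/11) = 216.978
Cutoffs: 435.750 ± 2·216.978 → [1.8, 869.7]
Outside: 1111 → excluded.
Retained (n=11): Σ = 4118, mean = 4118/11 = 374.364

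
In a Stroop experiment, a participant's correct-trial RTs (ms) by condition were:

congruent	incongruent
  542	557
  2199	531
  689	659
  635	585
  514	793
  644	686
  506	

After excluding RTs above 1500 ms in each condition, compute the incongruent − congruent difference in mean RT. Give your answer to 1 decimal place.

congruent: exclude 2199
M(congruent) = 3530/6 = 588.333
M(incongruent) = 3811/6 = 635.167
Difference = 635.167 − 588.333 = 46.833 ms

46.8 ms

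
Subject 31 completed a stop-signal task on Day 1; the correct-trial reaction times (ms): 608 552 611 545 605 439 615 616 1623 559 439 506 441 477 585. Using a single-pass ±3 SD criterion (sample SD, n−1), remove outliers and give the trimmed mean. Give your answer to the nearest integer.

n = 15, ΣRT = 9221, M = 614.733
Σ(x−M)² = 1152286.93; s = √(1152286.93/14) = 286.891
Cutoffs: 614.733 ± 3·286.891 → [-245.9, 1475.4]
Outside: 1623 → excluded.
Retained (n=14): Σ = 7598, mean = 7598/14 = 542.714

543 ms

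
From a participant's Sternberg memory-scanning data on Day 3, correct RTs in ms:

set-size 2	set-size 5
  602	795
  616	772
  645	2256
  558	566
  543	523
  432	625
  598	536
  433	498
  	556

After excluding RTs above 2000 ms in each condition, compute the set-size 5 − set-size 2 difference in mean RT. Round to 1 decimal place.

set-size 5: exclude 2256
M(set-size 2) = 4427/8 = 553.375
M(set-size 5) = 4871/8 = 608.875
Difference = 608.875 − 553.375 = 55.500 ms

55.5 ms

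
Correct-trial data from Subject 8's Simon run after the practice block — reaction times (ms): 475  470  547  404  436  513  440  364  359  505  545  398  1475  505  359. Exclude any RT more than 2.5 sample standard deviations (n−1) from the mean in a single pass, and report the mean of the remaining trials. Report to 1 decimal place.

451.4 ms

n = 15, ΣRT = 7795, M = 519.667
Σ(x−M)² = 1036375.33; s = √(1036375.33/14) = 272.079
Cutoffs: 519.667 ± 2.5·272.079 → [-160.5, 1199.9]
Outside: 1475 → excluded.
Retained (n=14): Σ = 6320, mean = 6320/14 = 451.429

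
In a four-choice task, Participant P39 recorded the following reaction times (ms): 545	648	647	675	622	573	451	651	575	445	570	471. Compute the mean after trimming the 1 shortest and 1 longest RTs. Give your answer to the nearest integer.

575 ms

Sorted: 445, 451, 471, 545, 570, 573, 575, 622, 647, 648, 651, 675
Drop lowest 1 (445) and highest 1 (675)
Remaining (n=10): Σ = 5753, mean = 5753/10 = 575.300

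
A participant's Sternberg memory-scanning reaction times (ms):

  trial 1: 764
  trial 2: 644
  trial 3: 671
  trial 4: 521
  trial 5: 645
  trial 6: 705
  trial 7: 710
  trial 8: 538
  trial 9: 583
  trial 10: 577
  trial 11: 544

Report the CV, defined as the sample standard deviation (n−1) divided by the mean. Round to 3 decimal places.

0.128

n = 11, Σ = 6902, M = 627.4545
Σ(x−M)² = 64770.727; s = √(64770.727/10) = 80.4803
CV = 80.4803 / 627.4545 = 0.12826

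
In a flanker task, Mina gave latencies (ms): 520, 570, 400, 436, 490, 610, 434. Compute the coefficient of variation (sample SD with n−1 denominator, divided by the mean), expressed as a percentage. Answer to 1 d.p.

15.6%

n = 7, Σ = 3460, M = 494.2857
Σ(x−M)² = 35723.429; s = √(35723.429/6) = 77.1615
CV = 77.1615 / 494.2857 = 0.15611 = 15.611%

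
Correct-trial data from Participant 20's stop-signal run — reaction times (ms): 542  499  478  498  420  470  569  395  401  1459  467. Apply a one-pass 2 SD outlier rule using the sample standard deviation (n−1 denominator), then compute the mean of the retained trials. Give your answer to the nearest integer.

n = 11, ΣRT = 6198, M = 563.455
Σ(x−M)² = 911618.73; s = √(911618.73/10) = 301.930
Cutoffs: 563.455 ± 2·301.930 → [-40.4, 1167.3]
Outside: 1459 → excluded.
Retained (n=10): Σ = 4739, mean = 4739/10 = 473.900

474 ms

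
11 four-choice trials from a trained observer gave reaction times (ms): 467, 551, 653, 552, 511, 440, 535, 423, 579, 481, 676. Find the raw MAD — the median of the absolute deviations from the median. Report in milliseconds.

54 ms

Sorted: 423, 440, 467, 481, 511, 535, 551, 552, 579, 653, 676 → median = 535
|x − 535|: 68, 16, 118, 17, 24, 95, 0, 112, 44, 54, 141
Sorted deviations: 0, 16, 17, 24, 44, 54, 68, 95, 112, 118, 141 → MAD = 54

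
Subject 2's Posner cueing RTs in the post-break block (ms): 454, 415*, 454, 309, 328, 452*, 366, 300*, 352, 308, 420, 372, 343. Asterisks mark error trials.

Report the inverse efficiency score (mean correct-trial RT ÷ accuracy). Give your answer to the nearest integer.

482 ms

Correct trials (n=10): 454, 454, 309, 328, 366, 352, 308, 420, 372, 343
Mean correct RT = 3706/10 = 370.6000 ms
Proportion correct = 10/13
IES = 370.6000 / (10/13) = 481.780 ms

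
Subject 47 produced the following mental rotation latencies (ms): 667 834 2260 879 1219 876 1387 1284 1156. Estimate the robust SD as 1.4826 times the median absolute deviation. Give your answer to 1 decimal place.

410.7 ms

Sorted: 667, 834, 876, 879, 1156, 1219, 1284, 1387, 2260 → median = 1156
|x − 1156| sorted: 0, 63, 128, 231, 277, 280, 322, 489, 1104 → MAD = 277
Robust SD ≈ 1.4826 × 277 = 410.680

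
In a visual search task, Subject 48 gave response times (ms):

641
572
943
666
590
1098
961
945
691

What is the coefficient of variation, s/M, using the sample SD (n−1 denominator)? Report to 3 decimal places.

n = 9, Σ = 7107, M = 789.6667
Σ(x−M)² = 306440.000; s = √(306440.000/8) = 195.7166
CV = 195.7166 / 789.6667 = 0.24785

0.248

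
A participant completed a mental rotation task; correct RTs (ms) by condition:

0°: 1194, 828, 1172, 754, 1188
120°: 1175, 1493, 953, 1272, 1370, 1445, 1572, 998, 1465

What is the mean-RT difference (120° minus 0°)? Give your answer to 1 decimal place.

M(0°) = 5136/5 = 1027.200
M(120°) = 11743/9 = 1304.778
Difference = 1304.778 − 1027.200 = 277.578 ms

277.6 ms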